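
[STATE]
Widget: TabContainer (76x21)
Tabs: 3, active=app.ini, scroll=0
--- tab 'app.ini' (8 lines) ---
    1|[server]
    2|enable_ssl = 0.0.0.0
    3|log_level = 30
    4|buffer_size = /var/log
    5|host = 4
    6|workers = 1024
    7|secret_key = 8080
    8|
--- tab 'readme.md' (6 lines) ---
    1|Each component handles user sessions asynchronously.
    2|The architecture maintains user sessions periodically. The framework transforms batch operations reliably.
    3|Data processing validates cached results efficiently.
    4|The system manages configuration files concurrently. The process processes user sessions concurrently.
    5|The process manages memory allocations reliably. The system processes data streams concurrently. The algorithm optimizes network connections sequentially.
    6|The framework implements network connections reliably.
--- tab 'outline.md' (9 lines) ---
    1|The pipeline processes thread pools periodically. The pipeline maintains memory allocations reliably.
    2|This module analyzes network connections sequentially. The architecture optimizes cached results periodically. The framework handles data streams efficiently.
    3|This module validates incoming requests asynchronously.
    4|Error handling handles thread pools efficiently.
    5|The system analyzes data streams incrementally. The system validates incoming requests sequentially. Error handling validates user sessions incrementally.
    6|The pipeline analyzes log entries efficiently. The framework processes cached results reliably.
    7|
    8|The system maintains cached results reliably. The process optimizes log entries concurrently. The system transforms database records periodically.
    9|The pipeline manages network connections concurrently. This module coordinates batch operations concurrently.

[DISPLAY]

[app.ini]│ readme.md │ outline.md                                           
────────────────────────────────────────────────────────────────────────────
[server]                                                                    
enable_ssl = 0.0.0.0                                                        
log_level = 30                                                              
buffer_size = /var/log                                                      
host = 4                                                                    
workers = 1024                                                              
secret_key = 8080                                                           
                                                                            
                                                                            
                                                                            
                                                                            
                                                                            
                                                                            
                                                                            
                                                                            
                                                                            
                                                                            
                                                                            
                                                                            


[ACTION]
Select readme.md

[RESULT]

 app.ini │[readme.md]│ outline.md                                           
────────────────────────────────────────────────────────────────────────────
Each component handles user sessions asynchronously.                        
The architecture maintains user sessions periodically. The framework transfo
Data processing validates cached results efficiently.                       
The system manages configuration files concurrently. The process processes u
The process manages memory allocations reliably. The system processes data s
The framework implements network connections reliably.                      
                                                                            
                                                                            
                                                                            
                                                                            
                                                                            
                                                                            
                                                                            
                                                                            
                                                                            
                                                                            
                                                                            
                                                                            
                                                                            


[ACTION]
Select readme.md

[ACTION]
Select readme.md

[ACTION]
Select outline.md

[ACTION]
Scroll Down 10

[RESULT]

 app.ini │ readme.md │[outline.md]                                          
────────────────────────────────────────────────────────────────────────────
The pipeline manages network connections concurrently. This module coordinat
                                                                            
                                                                            
                                                                            
                                                                            
                                                                            
                                                                            
                                                                            
                                                                            
                                                                            
                                                                            
                                                                            
                                                                            
                                                                            
                                                                            
                                                                            
                                                                            
                                                                            
                                                                            


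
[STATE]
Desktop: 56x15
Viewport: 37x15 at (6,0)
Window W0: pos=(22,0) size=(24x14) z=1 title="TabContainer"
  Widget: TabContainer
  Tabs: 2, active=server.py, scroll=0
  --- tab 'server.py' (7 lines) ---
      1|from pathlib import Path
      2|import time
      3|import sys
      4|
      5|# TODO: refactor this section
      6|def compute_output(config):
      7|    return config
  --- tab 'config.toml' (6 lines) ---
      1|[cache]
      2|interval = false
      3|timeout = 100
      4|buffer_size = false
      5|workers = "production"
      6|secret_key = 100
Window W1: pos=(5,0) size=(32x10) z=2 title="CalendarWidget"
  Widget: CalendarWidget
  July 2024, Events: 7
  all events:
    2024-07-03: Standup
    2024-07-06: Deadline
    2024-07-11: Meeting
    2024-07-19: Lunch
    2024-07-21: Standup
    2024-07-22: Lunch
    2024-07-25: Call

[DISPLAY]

━━━━━━━━━━━━━━━━━━━━━━━━━━━━━━┓━━━━━━
 CalendarWidget               ┃      
──────────────────────────────┨──────
          July 2024           ┃onfig.
Mo Tu We Th Fr Sa Su          ┃──────
 1  2  3*  4  5  6*  7        ┃mport 
 8  9 10 11* 12 13 14         ┃      
15 16 17 18 19* 20 21*        ┃      
22* 23 24 25* 26 27 28        ┃      
━━━━━━━━━━━━━━━━━━━━━━━━━━━━━━┛or thi
                ┃def compute_output(c
                ┃    return config   
                ┃                    
                ┗━━━━━━━━━━━━━━━━━━━━
                                     


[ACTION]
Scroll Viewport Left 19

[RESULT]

     ┏━━━━━━━━━━━━━━━━━━━━━━━━━━━━━━┓
     ┃ CalendarWidget               ┃
     ┠──────────────────────────────┨
     ┃          July 2024           ┃
     ┃Mo Tu We Th Fr Sa Su          ┃
     ┃ 1  2  3*  4  5  6*  7        ┃
     ┃ 8  9 10 11* 12 13 14         ┃
     ┃15 16 17 18 19* 20 21*        ┃
     ┃22* 23 24 25* 26 27 28        ┃
     ┗━━━━━━━━━━━━━━━━━━━━━━━━━━━━━━┛
                      ┃def compute_ou
                      ┃    return con
                      ┃              
                      ┗━━━━━━━━━━━━━━
                                     


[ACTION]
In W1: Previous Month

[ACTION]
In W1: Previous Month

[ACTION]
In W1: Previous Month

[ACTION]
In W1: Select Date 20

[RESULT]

     ┏━━━━━━━━━━━━━━━━━━━━━━━━━━━━━━┓
     ┃ CalendarWidget               ┃
     ┠──────────────────────────────┨
     ┃          April 2024          ┃
     ┃Mo Tu We Th Fr Sa Su          ┃
     ┃ 1  2  3  4  5  6  7          ┃
     ┃ 8  9 10 11 12 13 14          ┃
     ┃15 16 17 18 19 [20] 21        ┃
     ┃22 23 24 25 26 27 28          ┃
     ┗━━━━━━━━━━━━━━━━━━━━━━━━━━━━━━┛
                      ┃def compute_ou
                      ┃    return con
                      ┃              
                      ┗━━━━━━━━━━━━━━
                                     


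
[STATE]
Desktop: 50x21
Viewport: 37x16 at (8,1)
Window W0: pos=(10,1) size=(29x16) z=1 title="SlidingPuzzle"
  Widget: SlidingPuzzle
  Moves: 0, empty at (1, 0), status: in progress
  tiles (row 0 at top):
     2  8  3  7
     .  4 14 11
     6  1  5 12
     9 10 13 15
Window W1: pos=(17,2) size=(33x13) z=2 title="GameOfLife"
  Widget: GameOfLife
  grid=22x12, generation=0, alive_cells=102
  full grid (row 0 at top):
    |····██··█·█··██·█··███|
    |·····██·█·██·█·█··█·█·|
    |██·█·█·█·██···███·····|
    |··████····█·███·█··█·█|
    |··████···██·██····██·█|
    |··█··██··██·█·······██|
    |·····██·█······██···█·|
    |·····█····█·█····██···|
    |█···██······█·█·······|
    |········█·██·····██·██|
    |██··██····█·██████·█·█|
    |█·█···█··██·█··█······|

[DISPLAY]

  ┏━━━━━━━━━━━━━━━━━━━━━━━━━━━┓      
  ┃ Slidi┏━━━━━━━━━━━━━━━━━━━━━━━━━━━
  ┠──────┃ GameOfLife                
  ┃┌────┬┠───────────────────────────
  ┃│  2 │┃Gen: 0                     
  ┃├────┼┃██·█·█·█·██···███·····     
  ┃│    │┃··████····█·███·█··█·█     
  ┃├────┼┃··████···██·██····██·█     
  ┃│  6 │┃··█··██··██·█·······██     
  ┃├────┼┃·····██·█······██···█·     
  ┃│  9 │┃·····█····█·█····██···     
  ┃└────┴┃█···██······█·█·······     
  ┃Moves:┃········█·██·····██·██     
  ┃      ┗━━━━━━━━━━━━━━━━━━━━━━━━━━━
  ┃                           ┃      
  ┗━━━━━━━━━━━━━━━━━━━━━━━━━━━┛      


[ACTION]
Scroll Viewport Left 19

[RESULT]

          ┏━━━━━━━━━━━━━━━━━━━━━━━━━━
          ┃ Slidi┏━━━━━━━━━━━━━━━━━━━
          ┠──────┃ GameOfLife        
          ┃┌────┬┠───────────────────
          ┃│  2 │┃Gen: 0             
          ┃├────┼┃██·█·█·█·██···███··
          ┃│    │┃··████····█·███·█··
          ┃├────┼┃··████···██·██····█
          ┃│  6 │┃··█··██··██·█······
          ┃├────┼┃·····██·█······██··
          ┃│  9 │┃·····█····█·█····██
          ┃└────┴┃█···██······█·█····
          ┃Moves:┃········█·██·····██
          ┃      ┗━━━━━━━━━━━━━━━━━━━
          ┃                          
          ┗━━━━━━━━━━━━━━━━━━━━━━━━━━


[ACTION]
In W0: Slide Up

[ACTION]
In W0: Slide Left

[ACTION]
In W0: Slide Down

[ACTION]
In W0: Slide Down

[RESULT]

          ┏━━━━━━━━━━━━━━━━━━━━━━━━━━
          ┃ Slidi┏━━━━━━━━━━━━━━━━━━━
          ┠──────┃ GameOfLife        
          ┃┌────┬┠───────────────────
          ┃│  2 │┃Gen: 0             
          ┃├────┼┃██·█·█·█·██···███··
          ┃│  6 │┃··████····█·███·█··
          ┃├────┼┃··████···██·██····█
          ┃│  1 │┃··█··██··██·█······
          ┃├────┼┃·····██·█······██··
          ┃│  9 │┃·····█····█·█····██
          ┃└────┴┃█···██······█·█····
          ┃Moves:┃········█·██·····██
          ┃      ┗━━━━━━━━━━━━━━━━━━━
          ┃                          
          ┗━━━━━━━━━━━━━━━━━━━━━━━━━━


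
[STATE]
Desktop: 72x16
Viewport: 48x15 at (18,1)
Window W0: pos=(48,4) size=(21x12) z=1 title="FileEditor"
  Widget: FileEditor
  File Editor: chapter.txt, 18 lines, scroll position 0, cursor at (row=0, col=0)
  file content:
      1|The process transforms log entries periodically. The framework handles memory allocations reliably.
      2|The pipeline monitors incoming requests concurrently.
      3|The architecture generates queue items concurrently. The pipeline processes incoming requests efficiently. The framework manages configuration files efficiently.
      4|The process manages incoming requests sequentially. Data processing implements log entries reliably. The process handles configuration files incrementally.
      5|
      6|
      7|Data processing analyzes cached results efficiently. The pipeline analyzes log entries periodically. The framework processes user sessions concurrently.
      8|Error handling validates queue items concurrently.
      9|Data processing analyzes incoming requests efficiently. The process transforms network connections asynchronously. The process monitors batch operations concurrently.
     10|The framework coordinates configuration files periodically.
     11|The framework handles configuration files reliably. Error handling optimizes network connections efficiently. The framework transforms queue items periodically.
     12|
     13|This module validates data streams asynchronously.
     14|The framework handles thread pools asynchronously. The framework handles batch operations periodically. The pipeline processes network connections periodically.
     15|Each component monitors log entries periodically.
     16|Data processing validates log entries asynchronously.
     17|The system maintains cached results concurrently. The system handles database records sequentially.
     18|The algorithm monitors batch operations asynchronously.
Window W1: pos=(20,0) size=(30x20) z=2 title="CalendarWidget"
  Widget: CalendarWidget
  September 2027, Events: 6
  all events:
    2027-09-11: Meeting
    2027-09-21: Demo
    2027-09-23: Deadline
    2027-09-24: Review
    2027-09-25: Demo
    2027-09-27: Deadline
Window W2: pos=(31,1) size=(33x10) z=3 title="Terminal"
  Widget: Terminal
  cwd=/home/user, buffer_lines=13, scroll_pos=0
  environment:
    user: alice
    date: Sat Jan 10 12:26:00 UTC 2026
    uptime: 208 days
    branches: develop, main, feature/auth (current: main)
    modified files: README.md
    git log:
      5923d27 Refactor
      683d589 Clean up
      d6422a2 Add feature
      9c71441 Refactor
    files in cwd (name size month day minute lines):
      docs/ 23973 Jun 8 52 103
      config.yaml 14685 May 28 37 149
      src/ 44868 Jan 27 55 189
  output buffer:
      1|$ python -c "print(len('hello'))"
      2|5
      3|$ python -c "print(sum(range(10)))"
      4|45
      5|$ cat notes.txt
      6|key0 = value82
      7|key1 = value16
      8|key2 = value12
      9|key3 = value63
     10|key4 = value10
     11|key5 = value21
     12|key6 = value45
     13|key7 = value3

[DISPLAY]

  ┃ CalendarW┏━━━━━━━━━━━━━━━━━━━━━━━━━━━━━━━┓  
  ┠──────────┃ Terminal                      ┃  
  ┃       Sep┠───────────────────────────────┨  
  ┃Mo Tu We T┃$ python -c "print(len('hello')┃━━
  ┃       1  ┃5                              ┃  
  ┃ 6  7  8  ┃$ python -c "print(sum(range(10┃──
  ┃13 14 15 1┃45                             ┃ns
  ┃20 21* 22 ┃$ cat notes.txt                ┃ni
  ┃27* 28 29 ┃key0 = value82                 ┃e 
  ┃          ┗━━━━━━━━━━━━━━━━━━━━━━━━━━━━━━━┛ag
  ┃                            ┃                
  ┃                            ┃                
  ┃                            ┃ata processing a
  ┃                            ┃rror handling va
  ┃                            ┃━━━━━━━━━━━━━━━━


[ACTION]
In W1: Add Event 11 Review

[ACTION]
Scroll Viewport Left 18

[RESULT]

                    ┃ CalendarW┏━━━━━━━━━━━━━━━━
                    ┠──────────┃ Terminal       
                    ┃       Sep┠────────────────
                    ┃Mo Tu We T┃$ python -c "pri
                    ┃       1  ┃5               
                    ┃ 6  7  8  ┃$ python -c "pri
                    ┃13 14 15 1┃45              
                    ┃20 21* 22 ┃$ cat notes.txt 
                    ┃27* 28 29 ┃key0 = value82  
                    ┃          ┗━━━━━━━━━━━━━━━━
                    ┃                           
                    ┃                           
                    ┃                           
                    ┃                           
                    ┃                           


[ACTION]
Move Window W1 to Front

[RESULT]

                    ┃ CalendarWidget            
                    ┠───────────────────────────
                    ┃       September 2027      
                    ┃Mo Tu We Th Fr Sa Su       
                    ┃       1  2  3  4  5       
                    ┃ 6  7  8  9 10 11* 12      
                    ┃13 14 15 16 17 18 19       
                    ┃20 21* 22 23* 24* 25* 26   
                    ┃27* 28 29 30               
                    ┃                           
                    ┃                           
                    ┃                           
                    ┃                           
                    ┃                           
                    ┃                           


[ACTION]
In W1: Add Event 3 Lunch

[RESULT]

                    ┃ CalendarWidget            
                    ┠───────────────────────────
                    ┃       September 2027      
                    ┃Mo Tu We Th Fr Sa Su       
                    ┃       1  2  3*  4  5      
                    ┃ 6  7  8  9 10 11* 12      
                    ┃13 14 15 16 17 18 19       
                    ┃20 21* 22 23* 24* 25* 26   
                    ┃27* 28 29 30               
                    ┃                           
                    ┃                           
                    ┃                           
                    ┃                           
                    ┃                           
                    ┃                           


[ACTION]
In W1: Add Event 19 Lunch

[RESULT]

                    ┃ CalendarWidget            
                    ┠───────────────────────────
                    ┃       September 2027      
                    ┃Mo Tu We Th Fr Sa Su       
                    ┃       1  2  3*  4  5      
                    ┃ 6  7  8  9 10 11* 12      
                    ┃13 14 15 16 17 18 19*      
                    ┃20 21* 22 23* 24* 25* 26   
                    ┃27* 28 29 30               
                    ┃                           
                    ┃                           
                    ┃                           
                    ┃                           
                    ┃                           
                    ┃                           


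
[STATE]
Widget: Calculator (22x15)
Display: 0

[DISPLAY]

                     0
┌───┬───┬───┬───┐     
│ 7 │ 8 │ 9 │ ÷ │     
├───┼───┼───┼───┤     
│ 4 │ 5 │ 6 │ × │     
├───┼───┼───┼───┤     
│ 1 │ 2 │ 3 │ - │     
├───┼───┼───┼───┤     
│ 0 │ . │ = │ + │     
├───┼───┼───┼───┤     
│ C │ MC│ MR│ M+│     
└───┴───┴───┴───┘     
                      
                      
                      


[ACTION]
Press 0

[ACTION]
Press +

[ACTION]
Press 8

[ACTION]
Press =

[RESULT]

                     8
┌───┬───┬───┬───┐     
│ 7 │ 8 │ 9 │ ÷ │     
├───┼───┼───┼───┤     
│ 4 │ 5 │ 6 │ × │     
├───┼───┼───┼───┤     
│ 1 │ 2 │ 3 │ - │     
├───┼───┼───┼───┤     
│ 0 │ . │ = │ + │     
├───┼───┼───┼───┤     
│ C │ MC│ MR│ M+│     
└───┴───┴───┴───┘     
                      
                      
                      


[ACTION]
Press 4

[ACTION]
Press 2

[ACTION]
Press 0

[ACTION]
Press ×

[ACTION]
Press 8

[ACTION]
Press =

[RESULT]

                  3360
┌───┬───┬───┬───┐     
│ 7 │ 8 │ 9 │ ÷ │     
├───┼───┼───┼───┤     
│ 4 │ 5 │ 6 │ × │     
├───┼───┼───┼───┤     
│ 1 │ 2 │ 3 │ - │     
├───┼───┼───┼───┤     
│ 0 │ . │ = │ + │     
├───┼───┼───┼───┤     
│ C │ MC│ MR│ M+│     
└───┴───┴───┴───┘     
                      
                      
                      


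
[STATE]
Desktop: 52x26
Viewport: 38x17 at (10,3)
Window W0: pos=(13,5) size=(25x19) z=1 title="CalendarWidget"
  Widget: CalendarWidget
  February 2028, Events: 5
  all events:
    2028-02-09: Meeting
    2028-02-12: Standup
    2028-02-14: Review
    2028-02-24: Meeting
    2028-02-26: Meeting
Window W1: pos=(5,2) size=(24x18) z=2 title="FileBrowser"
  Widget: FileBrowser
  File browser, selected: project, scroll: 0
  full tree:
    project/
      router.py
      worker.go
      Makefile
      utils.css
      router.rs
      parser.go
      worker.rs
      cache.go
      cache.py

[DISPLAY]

eBrowser          ┃                   
──────────────────┨                   
] project/        ┃━━━━━━━━┓          
router.py         ┃        ┃          
worker.go         ┃────────┨          
Makefile          ┃028     ┃          
utils.css         ┃Sa Su   ┃          
router.rs         ┃ 5  6   ┃          
parser.go         ┃ 12* 13 ┃          
worker.rs         ┃ 19 20  ┃          
cache.go          ┃ 26* 27 ┃          
cache.py          ┃        ┃          
                  ┃        ┃          
                  ┃        ┃          
                  ┃        ┃          
                  ┃        ┃          
━━━━━━━━━━━━━━━━━━┛        ┃          


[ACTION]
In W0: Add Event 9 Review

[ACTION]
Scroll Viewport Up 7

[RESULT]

                                      
                                      
━━━━━━━━━━━━━━━━━━┓                   
eBrowser          ┃                   
──────────────────┨                   
] project/        ┃━━━━━━━━┓          
router.py         ┃        ┃          
worker.go         ┃────────┨          
Makefile          ┃028     ┃          
utils.css         ┃Sa Su   ┃          
router.rs         ┃ 5  6   ┃          
parser.go         ┃ 12* 13 ┃          
worker.rs         ┃ 19 20  ┃          
cache.go          ┃ 26* 27 ┃          
cache.py          ┃        ┃          
                  ┃        ┃          
                  ┃        ┃          


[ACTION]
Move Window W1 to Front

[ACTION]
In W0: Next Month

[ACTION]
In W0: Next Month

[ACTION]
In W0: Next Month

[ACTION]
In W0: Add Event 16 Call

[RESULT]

                                      
                                      
━━━━━━━━━━━━━━━━━━┓                   
eBrowser          ┃                   
──────────────────┨                   
] project/        ┃━━━━━━━━┓          
router.py         ┃        ┃          
worker.go         ┃────────┨          
Makefile          ┃8       ┃          
utils.css         ┃Sa Su   ┃          
router.rs         ┃ 6  7   ┃          
parser.go         ┃13 14   ┃          
worker.rs         ┃ 20 21  ┃          
cache.go          ┃27 28   ┃          
cache.py          ┃        ┃          
                  ┃        ┃          
                  ┃        ┃          


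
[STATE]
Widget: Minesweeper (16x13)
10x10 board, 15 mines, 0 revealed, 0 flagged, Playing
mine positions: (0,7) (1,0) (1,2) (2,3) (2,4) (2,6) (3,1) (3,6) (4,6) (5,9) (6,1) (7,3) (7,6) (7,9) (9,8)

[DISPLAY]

■■■■■■■■■■      
■■■■■■■■■■      
■■■■■■■■■■      
■■■■■■■■■■      
■■■■■■■■■■      
■■■■■■■■■■      
■■■■■■■■■■      
■■■■■■■■■■      
■■■■■■■■■■      
■■■■■■■■■■      
                
                
                


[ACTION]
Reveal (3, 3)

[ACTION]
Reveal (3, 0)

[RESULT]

■■■■■■■■■■      
■■■■■■■■■■      
■■■■■■■■■■      
1■■2■■■■■■      
■■■■■■■■■■      
■■■■■■■■■■      
■■■■■■■■■■      
■■■■■■■■■■      
■■■■■■■■■■      
■■■■■■■■■■      
                
                
                


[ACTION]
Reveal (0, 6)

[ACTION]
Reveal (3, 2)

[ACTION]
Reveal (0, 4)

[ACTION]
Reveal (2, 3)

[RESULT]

■■■1  1✹■■      
✹■✹3222■■■      
■■■✹✹■✹■■■      
1✹22■■✹■■■      
■■■■■■✹■■■      
■■■■■■■■■✹      
■✹■■■■■■■■      
■■■✹■■✹■■✹      
■■■■■■■■■■      
■■■■■■■■✹■      
                
                
                


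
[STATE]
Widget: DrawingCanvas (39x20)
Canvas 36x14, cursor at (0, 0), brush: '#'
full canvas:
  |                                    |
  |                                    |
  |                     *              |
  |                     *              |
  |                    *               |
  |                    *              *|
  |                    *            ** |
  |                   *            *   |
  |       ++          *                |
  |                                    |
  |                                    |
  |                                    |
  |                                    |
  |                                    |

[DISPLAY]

+                                      
                                       
                     *                 
                     *                 
                    *                  
                    *              *   
                    *            **    
                   *            *      
       ++          *                   
                                       
                                       
                                       
                                       
                                       
                                       
                                       
                                       
                                       
                                       
                                       


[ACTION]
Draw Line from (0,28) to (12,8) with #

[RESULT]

+                           #          
                          ##           
                     *  ##             
                     * #               
                    *##                
                   ##              *   
                  # *            **    
                ## *            *      
       ++     ##   *                   
             #                         
           ##                          
         ##                            
        #                              
                                       
                                       
                                       
                                       
                                       
                                       
                                       


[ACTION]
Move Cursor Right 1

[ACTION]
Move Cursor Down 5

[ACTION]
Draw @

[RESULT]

                            #          
                          ##           
                     *  ##             
                     * #               
                    *##                
 @                 ##              *   
                  # *            **    
                ## *            *      
       ++     ##   *                   
             #                         
           ##                          
         ##                            
        #                              
                                       
                                       
                                       
                                       
                                       
                                       
                                       


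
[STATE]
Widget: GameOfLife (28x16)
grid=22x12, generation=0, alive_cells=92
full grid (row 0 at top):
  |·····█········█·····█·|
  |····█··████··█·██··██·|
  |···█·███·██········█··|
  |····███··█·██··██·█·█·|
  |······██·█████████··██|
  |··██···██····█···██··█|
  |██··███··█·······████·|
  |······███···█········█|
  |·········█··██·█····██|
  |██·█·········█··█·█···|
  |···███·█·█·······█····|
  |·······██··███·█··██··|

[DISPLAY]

Gen: 0                      
·····█········█·····█·      
····█··████··█·██··██·      
···█·███·██········█··      
····███··█·██··██·█·█·      
······██·█████████··██      
··██···██····█···██··█      
██··███··█·······████·      
······███···█········█      
·········█··██·█····██      
██·█·········█··█·█···      
···███·█·█·······█····      
·······██··███·█··██··      
                            
                            
                            


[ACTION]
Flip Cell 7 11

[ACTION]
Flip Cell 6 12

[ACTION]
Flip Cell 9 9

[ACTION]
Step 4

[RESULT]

Gen: 4                      
········██······██████      
········██······███··█      
···█·█·······██···█···      
···█·█········█·██████      
·····█············██··      
·········██·██········      
···█·····██······█··█·      
·█··█··███·█···████··█      
··█·············██····      
·······███····█·█·█··█      
·······███·····███·█··      
·······█·█······█·····      
                            
                            
                            


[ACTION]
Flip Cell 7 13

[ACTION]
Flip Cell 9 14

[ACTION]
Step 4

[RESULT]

Gen: 8                      
········██·····█······      
········██···██·██····      
············████····██      
············██·····███      
···········██·····███·      
·············██·█··██·      
········███··████··█··      
·········██····████···      
·········██···········      
········█··█··········      
········███····█·█····      
·········█·····█·█····      
                            
                            
                            


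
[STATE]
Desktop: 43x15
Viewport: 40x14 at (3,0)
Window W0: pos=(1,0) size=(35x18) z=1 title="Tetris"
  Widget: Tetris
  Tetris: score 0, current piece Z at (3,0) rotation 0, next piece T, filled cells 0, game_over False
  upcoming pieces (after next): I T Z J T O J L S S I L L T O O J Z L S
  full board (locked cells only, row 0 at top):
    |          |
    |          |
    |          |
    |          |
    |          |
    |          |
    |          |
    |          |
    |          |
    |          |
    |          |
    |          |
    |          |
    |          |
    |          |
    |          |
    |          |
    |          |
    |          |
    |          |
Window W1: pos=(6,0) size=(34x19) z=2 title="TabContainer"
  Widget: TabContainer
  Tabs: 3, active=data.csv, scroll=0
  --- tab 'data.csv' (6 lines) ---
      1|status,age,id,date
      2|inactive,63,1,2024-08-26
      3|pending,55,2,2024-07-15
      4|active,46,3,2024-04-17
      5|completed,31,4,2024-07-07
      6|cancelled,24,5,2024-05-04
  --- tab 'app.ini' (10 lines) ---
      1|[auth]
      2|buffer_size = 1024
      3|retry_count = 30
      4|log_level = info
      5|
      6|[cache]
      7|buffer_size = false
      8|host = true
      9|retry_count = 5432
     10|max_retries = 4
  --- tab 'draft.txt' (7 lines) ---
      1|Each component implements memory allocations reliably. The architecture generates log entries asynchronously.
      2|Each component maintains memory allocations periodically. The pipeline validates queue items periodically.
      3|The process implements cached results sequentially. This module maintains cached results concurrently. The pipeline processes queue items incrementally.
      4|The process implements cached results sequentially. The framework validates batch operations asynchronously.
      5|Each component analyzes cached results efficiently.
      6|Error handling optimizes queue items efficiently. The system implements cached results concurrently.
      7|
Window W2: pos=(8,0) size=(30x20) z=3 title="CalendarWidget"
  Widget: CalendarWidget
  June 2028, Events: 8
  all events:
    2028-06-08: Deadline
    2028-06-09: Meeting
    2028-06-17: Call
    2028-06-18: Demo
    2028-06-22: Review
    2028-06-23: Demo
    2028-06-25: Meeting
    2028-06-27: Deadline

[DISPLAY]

━━━┏━┏━━━━━━━━━━━━━━━━━━━━━━━━━━━━┓━┓   
Tet┃ ┃ CalendarWidget             ┃ ┃   
───┠─┠────────────────────────────┨─┨   
   ┃[┃         June 2028          ┃ ┃   
   ┃─┃Mo Tu We Th Fr Sa Su        ┃─┃   
   ┃s┃          1  2  3  4        ┃ ┃   
   ┃i┃ 5  6  7  8*  9* 10 11      ┃ ┃   
   ┃p┃12 13 14 15 16 17* 18*      ┃ ┃   
   ┃a┃19 20 21 22* 23* 24 25*     ┃ ┃   
   ┃c┃26 27* 28 29 30             ┃ ┃   
   ┃c┃                            ┃ ┃   
   ┃ ┃                            ┃ ┃   
   ┃ ┃                            ┃ ┃   
   ┃ ┃                            ┃ ┃   


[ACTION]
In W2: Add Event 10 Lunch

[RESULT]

━━━┏━┏━━━━━━━━━━━━━━━━━━━━━━━━━━━━┓━┓   
Tet┃ ┃ CalendarWidget             ┃ ┃   
───┠─┠────────────────────────────┨─┨   
   ┃[┃         June 2028          ┃ ┃   
   ┃─┃Mo Tu We Th Fr Sa Su        ┃─┃   
   ┃s┃          1  2  3  4        ┃ ┃   
   ┃i┃ 5  6  7  8*  9* 10* 11     ┃ ┃   
   ┃p┃12 13 14 15 16 17* 18*      ┃ ┃   
   ┃a┃19 20 21 22* 23* 24 25*     ┃ ┃   
   ┃c┃26 27* 28 29 30             ┃ ┃   
   ┃c┃                            ┃ ┃   
   ┃ ┃                            ┃ ┃   
   ┃ ┃                            ┃ ┃   
   ┃ ┃                            ┃ ┃   


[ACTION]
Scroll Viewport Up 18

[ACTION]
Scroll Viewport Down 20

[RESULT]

Tet┃ ┃ CalendarWidget             ┃ ┃   
───┠─┠────────────────────────────┨─┨   
   ┃[┃         June 2028          ┃ ┃   
   ┃─┃Mo Tu We Th Fr Sa Su        ┃─┃   
   ┃s┃          1  2  3  4        ┃ ┃   
   ┃i┃ 5  6  7  8*  9* 10* 11     ┃ ┃   
   ┃p┃12 13 14 15 16 17* 18*      ┃ ┃   
   ┃a┃19 20 21 22* 23* 24 25*     ┃ ┃   
   ┃c┃26 27* 28 29 30             ┃ ┃   
   ┃c┃                            ┃ ┃   
   ┃ ┃                            ┃ ┃   
   ┃ ┃                            ┃ ┃   
   ┃ ┃                            ┃ ┃   
   ┃ ┃                            ┃ ┃   


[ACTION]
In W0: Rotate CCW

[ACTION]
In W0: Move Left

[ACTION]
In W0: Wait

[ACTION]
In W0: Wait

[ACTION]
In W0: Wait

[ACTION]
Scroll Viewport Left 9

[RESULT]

 ┃ Tet┃ ┃ CalendarWidget             ┃ ┃
 ┠────┠─┠────────────────────────────┨─┨
 ┃    ┃[┃         June 2028          ┃ ┃
 ┃    ┃─┃Mo Tu We Th Fr Sa Su        ┃─┃
 ┃    ┃s┃          1  2  3  4        ┃ ┃
 ┃    ┃i┃ 5  6  7  8*  9* 10* 11     ┃ ┃
 ┃    ┃p┃12 13 14 15 16 17* 18*      ┃ ┃
 ┃    ┃a┃19 20 21 22* 23* 24 25*     ┃ ┃
 ┃    ┃c┃26 27* 28 29 30             ┃ ┃
 ┃    ┃c┃                            ┃ ┃
 ┃    ┃ ┃                            ┃ ┃
 ┃    ┃ ┃                            ┃ ┃
 ┃    ┃ ┃                            ┃ ┃
 ┃    ┃ ┃                            ┃ ┃
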